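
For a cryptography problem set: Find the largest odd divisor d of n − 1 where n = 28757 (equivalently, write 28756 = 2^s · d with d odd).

7189

Halving: 28756 → 14378 → 7189; 7189 is odd.
So 28756 = 2^2 · 7189.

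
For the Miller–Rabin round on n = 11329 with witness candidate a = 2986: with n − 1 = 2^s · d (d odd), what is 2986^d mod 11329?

732

n − 1 = 11328 = 2^6 · 177, so s = 6 and d = 177.
2986^177 mod 11329 = 732.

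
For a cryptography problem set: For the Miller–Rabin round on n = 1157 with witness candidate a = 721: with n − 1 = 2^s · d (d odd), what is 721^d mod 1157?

695

n − 1 = 1156 = 2^2 · 289, so s = 2 and d = 289.
Repeated squaring mod 1157: 721^1 ≡ 721, 721^2 ≡ 348, 721^4 ≡ 776, 721^8 ≡ 536, 721^16 ≡ 360, 721^32 ≡ 16, 721^64 ≡ 256, 721^128 ≡ 744, 721^256 ≡ 490.
289 = 256 + 32 + 1, so 721^289 ≡ 490·16·721 ≡ 695 (mod 1157).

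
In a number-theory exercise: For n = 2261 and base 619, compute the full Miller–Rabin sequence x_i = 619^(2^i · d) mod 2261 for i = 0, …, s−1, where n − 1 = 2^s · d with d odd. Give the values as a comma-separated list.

1949, 121

n − 1 = 2260 = 2^2 · 565, so s = 2 and d = 565.
x_0 = 619^565 mod 2261 = 1949.
x_1 = 1949^2 mod 2261 = 121.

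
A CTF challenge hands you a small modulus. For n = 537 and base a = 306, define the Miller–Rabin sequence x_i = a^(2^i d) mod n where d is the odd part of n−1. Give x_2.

n − 1 = 536 = 2^3 · 67, so s = 3 and d = 67.
x_0 = 306^67 mod 537 = 150.
x_1 = 150^2 mod 537 = 483.
x_2 = 483^2 mod 537 = 231.

231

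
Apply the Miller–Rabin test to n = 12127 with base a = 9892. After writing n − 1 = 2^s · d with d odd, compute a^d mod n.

5119

n − 1 = 12126 = 2^1 · 6063, so s = 1 and d = 6063.
Repeated squaring mod 12127: 9892^1 ≡ 9892, 9892^2 ≡ 11028, 9892^4 ≡ 7228, 9892^8 ≡ 868, 9892^16 ≡ 1550, 9892^32 ≡ 1354, 9892^64 ≡ 2139, 9892^128 ≡ 3442, 9892^256 ≡ 11412, 9892^512 ≡ 1891, 9892^1024 ≡ 10543, 9892^2048 ≡ 10894, 9892^4096 ≡ 4414.
6063 = 4096 + 1024 + 512 + 256 + 128 + 32 + 8 + 4 + 2 + 1, so 9892^6063 ≡ 4414·10543·1891·11412·3442·1354·868·7228·11028·9892 ≡ 5119 (mod 12127).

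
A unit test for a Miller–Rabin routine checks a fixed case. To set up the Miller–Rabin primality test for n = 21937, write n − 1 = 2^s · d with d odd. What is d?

Halving: 21936 → 10968 → 5484 → 2742 → 1371; 1371 is odd.
So 21936 = 2^4 · 1371.

1371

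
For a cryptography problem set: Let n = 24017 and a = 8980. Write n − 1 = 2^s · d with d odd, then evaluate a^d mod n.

n − 1 = 24016 = 2^4 · 1501, so s = 4 and d = 1501.
Repeated squaring mod 24017: 8980^1 ≡ 8980, 8980^2 ≡ 15331, 8980^4 ≡ 9199, 8980^8 ≡ 9710, 8980^16 ≡ 17375, 8980^32 ≡ 20952, 8980^64 ≡ 3578, 8980^128 ≡ 1023, 8980^256 ≡ 13798, 8980^512 ≡ 2045, 8980^1024 ≡ 3067.
1501 = 1024 + 256 + 128 + 64 + 16 + 8 + 4 + 1, so 8980^1501 ≡ 3067·13798·1023·3578·17375·9710·9199·8980 ≡ 19200 (mod 24017).

19200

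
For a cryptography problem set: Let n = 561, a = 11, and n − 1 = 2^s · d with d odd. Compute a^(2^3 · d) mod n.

220

n − 1 = 560 = 2^4 · 35, so s = 4 and d = 35.
x_0 = 11^35 mod 561 = 209.
x_1 = 209^2 mod 561 = 484.
x_2 = 484^2 mod 561 = 319.
x_3 = 319^2 mod 561 = 220.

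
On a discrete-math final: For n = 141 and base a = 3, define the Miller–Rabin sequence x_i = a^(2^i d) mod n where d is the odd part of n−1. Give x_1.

3

n − 1 = 140 = 2^2 · 35, so s = 2 and d = 35.
x_0 = 3^35 mod 141 = 12.
x_1 = 12^2 mod 141 = 3.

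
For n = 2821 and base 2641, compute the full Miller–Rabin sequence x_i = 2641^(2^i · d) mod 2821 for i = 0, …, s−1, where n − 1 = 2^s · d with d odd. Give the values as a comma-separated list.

2696, 1520

n − 1 = 2820 = 2^2 · 705, so s = 2 and d = 705.
x_0 = 2641^705 mod 2821 = 2696.
x_1 = 2696^2 mod 2821 = 1520.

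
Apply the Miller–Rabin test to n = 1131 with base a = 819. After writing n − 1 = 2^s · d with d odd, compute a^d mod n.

741

n − 1 = 1130 = 2^1 · 565, so s = 1 and d = 565.
819^565 mod 1131 = 741.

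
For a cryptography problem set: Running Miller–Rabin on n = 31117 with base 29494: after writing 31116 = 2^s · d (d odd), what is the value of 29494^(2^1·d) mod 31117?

18474

n − 1 = 31116 = 2^2 · 7779, so s = 2 and d = 7779.
Repeated squaring mod 31117: 29494^1 ≡ 29494, 29494^2 ≡ 20301, 29494^4 ≡ 17053, 29494^8 ≡ 16444, 29494^16 ≡ 29523, 29494^32 ≡ 20359, 29494^64 ≡ 10441, 29494^128 ≡ 11630, 29494^256 ≡ 22418, 29494^512 ≡ 27174, 29494^1024 ≡ 19866, 29494^2048 ≡ 1045, 29494^4096 ≡ 2930.
7779 = 4096 + 2048 + 1024 + 512 + 64 + 32 + 2 + 1, so 29494^7779 ≡ 2930·1045·19866·27174·10441·20359·20301·29494 ≡ 5453 (mod 31117).
x_0 = 5453.
x_1 = 5453^2 mod 31117 = 18474.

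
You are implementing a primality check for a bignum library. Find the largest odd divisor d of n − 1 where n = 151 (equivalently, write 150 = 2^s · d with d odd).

75

Halving: 150 → 75; 75 is odd.
So 150 = 2^1 · 75.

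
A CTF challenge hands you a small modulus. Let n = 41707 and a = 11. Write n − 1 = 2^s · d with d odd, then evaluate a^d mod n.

n − 1 = 41706 = 2^1 · 20853, so s = 1 and d = 20853.
11^20853 mod 41707 = 35795.

35795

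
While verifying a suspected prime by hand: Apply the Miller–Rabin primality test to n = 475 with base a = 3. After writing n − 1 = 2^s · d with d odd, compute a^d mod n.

388

n − 1 = 474 = 2^1 · 237, so s = 1 and d = 237.
Repeated squaring mod 475: 3^1 ≡ 3, 3^2 ≡ 9, 3^4 ≡ 81, 3^8 ≡ 386, 3^16 ≡ 321, 3^32 ≡ 441, 3^64 ≡ 206, 3^128 ≡ 161.
237 = 128 + 64 + 32 + 8 + 4 + 1, so 3^237 ≡ 161·206·441·386·81·3 ≡ 388 (mod 475).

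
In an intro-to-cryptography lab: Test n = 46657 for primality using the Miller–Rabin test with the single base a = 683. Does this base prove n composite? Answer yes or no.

yes

n − 1 = 46656 = 2^6 · 729, so s = 6 and d = 729.
x_0 = 683^729 mod 46657 = 1893.
x_0 is neither 1 nor 46656, so continue squaring.
x_1 = 1893^2 mod 46657 = 37517.
x_2 = 37517^2 mod 46657 = 23570.
x_3 = 23570^2 mod 46657 = 1.
x_3 = 1 but x_2 ≠ ±1, a nontrivial square root of 1 — 683 is a witness and 46657 is composite.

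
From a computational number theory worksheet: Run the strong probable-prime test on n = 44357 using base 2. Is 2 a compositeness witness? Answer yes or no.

no

n − 1 = 44356 = 2^2 · 11089, so s = 2 and d = 11089.
x_0 = 2^11089 mod 44357 = 1698.
x_0 is neither 1 nor 44356, so continue squaring.
x_1 = 1698^2 mod 44357 = 44356.
x_1 ≡ −1, so 2 is not a witness.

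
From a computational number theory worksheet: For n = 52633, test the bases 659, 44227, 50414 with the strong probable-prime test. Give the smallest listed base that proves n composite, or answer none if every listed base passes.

44227

n − 1 = 52632 = 2^3 · 6579, so s = 3 and d = 6579.
Base 659: x_0 = 659^6579 mod 52633 = 1. x_0 = 1, so 659 is not a witness.
Base 44227: x_0 = 44227^6579 mod 52633 = 25852. x_0 is neither 1 nor 52632, so continue squaring. x_1 = 25852^2 mod 52633 = 44703. x_2 = 44703^2 mod 52633 = 41098. Reached i = s−1 = 2 without hitting −1: 44227 is a Miller–Rabin witness and 52633 is composite.
Base 50414: x_0 = 50414^6579 mod 52633 = 8239. x_0 is neither 1 nor 52632, so continue squaring. x_1 = 8239^2 mod 52633 = 37184. x_2 = 37184^2 mod 52633 = 33579. Reached i = s−1 = 2 without hitting −1: 50414 is a Miller–Rabin witness and 52633 is composite.
The smallest witness among the given bases is 44227.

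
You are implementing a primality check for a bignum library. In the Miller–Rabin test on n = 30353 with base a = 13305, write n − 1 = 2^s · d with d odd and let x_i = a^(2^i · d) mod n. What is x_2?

n − 1 = 30352 = 2^4 · 1897, so s = 4 and d = 1897.
Repeated squaring mod 30353: 13305^1 ≡ 13305, 13305^2 ≡ 4329, 13305^4 ≡ 12440, 13305^8 ≡ 14006, 13305^16 ≡ 26950, 13305^32 ≡ 15916, 13305^64 ≡ 23271, 13305^128 ≡ 11568, 13305^256 ≡ 22600, 13305^512 ≡ 10069, 13305^1024 ≡ 5741.
1897 = 1024 + 512 + 256 + 64 + 32 + 8 + 1, so 13305^1897 ≡ 5741·10069·22600·23271·15916·14006·13305 ≡ 30301 (mod 30353).
x_0 = 30301.
x_1 = 30301^2 mod 30353 = 2704.
x_2 = 2704^2 mod 30353 = 26896.

26896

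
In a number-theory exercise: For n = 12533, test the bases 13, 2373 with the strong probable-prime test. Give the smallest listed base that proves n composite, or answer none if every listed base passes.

n − 1 = 12532 = 2^2 · 3133, so s = 2 and d = 3133.
Base 13: x_0 = 13^3133 mod 12533 = 4949. x_0 is neither 1 nor 12532, so continue squaring. x_1 = 4949^2 mod 12533 = 3119. Reached i = s−1 = 1 without hitting −1: 13 is a Miller–Rabin witness and 12533 is composite.
Base 2373: x_0 = 2373^3133 mod 12533 = 9340. x_0 is neither 1 nor 12532, so continue squaring. x_1 = 9340^2 mod 12533 = 5920. Reached i = s−1 = 1 without hitting −1: 2373 is a Miller–Rabin witness and 12533 is composite.
The smallest witness among the given bases is 13.

13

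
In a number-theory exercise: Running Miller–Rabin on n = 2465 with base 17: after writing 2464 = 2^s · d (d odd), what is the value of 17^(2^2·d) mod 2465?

2176

n − 1 = 2464 = 2^5 · 77, so s = 5 and d = 77.
Repeated squaring mod 2465: 17^1 ≡ 17, 17^2 ≡ 289, 17^4 ≡ 2176, 17^8 ≡ 2176, 17^16 ≡ 2176, 17^32 ≡ 2176, 17^64 ≡ 2176.
77 = 64 + 8 + 4 + 1, so 17^77 ≡ 2176·2176·2176·17 ≡ 17 (mod 2465).
x_0 = 17.
x_1 = 17^2 mod 2465 = 289.
x_2 = 289^2 mod 2465 = 2176.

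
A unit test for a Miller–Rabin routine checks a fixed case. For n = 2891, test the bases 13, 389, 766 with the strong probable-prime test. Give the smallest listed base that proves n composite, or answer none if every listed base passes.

13

n − 1 = 2890 = 2^1 · 1445, so s = 1 and d = 1445.
Base 13: x_0 = 13^1445 mod 2891 = 482. x_0 ∉ {1, 2890} and s = 1, so 13 is a Miller–Rabin witness and 2891 is composite.
Base 389: x_0 = 389^1445 mod 2891 = 1346. x_0 ∉ {1, 2890} and s = 1, so 389 is a Miller–Rabin witness and 2891 is composite.
Base 766: x_0 = 766^1445 mod 2891 = 117. x_0 ∉ {1, 2890} and s = 1, so 766 is a Miller–Rabin witness and 2891 is composite.
The smallest witness among the given bases is 13.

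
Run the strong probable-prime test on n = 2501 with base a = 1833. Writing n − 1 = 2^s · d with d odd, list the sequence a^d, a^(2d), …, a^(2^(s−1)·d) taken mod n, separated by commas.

n − 1 = 2500 = 2^2 · 625, so s = 2 and d = 625.
x_0 = 1833^625 mod 2501 = 2012.
x_1 = 2012^2 mod 2501 = 1526.

2012, 1526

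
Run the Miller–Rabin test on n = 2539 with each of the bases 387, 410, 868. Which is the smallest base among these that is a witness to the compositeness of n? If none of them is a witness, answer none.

n − 1 = 2538 = 2^1 · 1269, so s = 1 and d = 1269.
Base 387: x_0 = 387^1269 mod 2539 = 1. x_0 = 1, so 387 is not a witness.
Base 410: x_0 = 410^1269 mod 2539 = 1. x_0 = 1, so 410 is not a witness.
Base 868: x_0 = 868^1269 mod 2539 = 2538. x_0 = 2538 ≡ −1, so 868 is not a witness.
No listed base is a witness for 2539.

none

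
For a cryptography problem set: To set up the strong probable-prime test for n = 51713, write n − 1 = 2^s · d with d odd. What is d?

101

Halving: 51712 → 25856 → 12928 → 6464 → 3232 → 1616 → 808 → 404 → 202 → 101; 101 is odd.
So 51712 = 2^9 · 101.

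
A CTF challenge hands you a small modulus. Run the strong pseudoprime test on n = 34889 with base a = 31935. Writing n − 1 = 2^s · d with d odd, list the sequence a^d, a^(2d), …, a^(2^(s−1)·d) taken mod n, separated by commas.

27386, 19052, 28437

n − 1 = 34888 = 2^3 · 4361, so s = 3 and d = 4361.
x_0 = 31935^4361 mod 34889 = 27386.
x_1 = 27386^2 mod 34889 = 19052.
x_2 = 19052^2 mod 34889 = 28437.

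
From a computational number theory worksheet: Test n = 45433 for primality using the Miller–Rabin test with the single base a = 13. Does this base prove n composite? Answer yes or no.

n − 1 = 45432 = 2^3 · 5679, so s = 3 and d = 5679.
x_0 = 13^5679 mod 45433 = 23451.
x_0 is neither 1 nor 45432, so continue squaring.
x_1 = 23451^2 mod 45433 = 28369.
x_2 = 28369^2 mod 45433 = 45432.
x_2 ≡ −1, so 13 is not a witness.

no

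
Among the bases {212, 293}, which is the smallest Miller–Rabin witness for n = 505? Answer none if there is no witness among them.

n − 1 = 504 = 2^3 · 63, so s = 3 and d = 63.
Base 212: x_0 = 212^63 mod 505 = 293. x_0 is neither 1 nor 504, so continue squaring. x_1 = 293^2 mod 505 = 504. x_1 ≡ −1, so 212 is not a witness.
Base 293: x_0 = 293^63 mod 505 = 212. x_0 is neither 1 nor 504, so continue squaring. x_1 = 212^2 mod 505 = 504. x_1 ≡ −1, so 293 is not a witness.
No listed base is a witness for 505.

none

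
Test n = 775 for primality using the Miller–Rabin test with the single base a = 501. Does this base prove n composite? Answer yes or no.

n − 1 = 774 = 2^1 · 387, so s = 1 and d = 387.
x_0 = 501^387 mod 775 = 1.
x_0 = 1, so 501 is not a witness.

no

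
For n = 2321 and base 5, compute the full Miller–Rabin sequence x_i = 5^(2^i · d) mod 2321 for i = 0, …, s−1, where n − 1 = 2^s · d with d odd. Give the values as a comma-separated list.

804, 1178, 2047, 804

n − 1 = 2320 = 2^4 · 145, so s = 4 and d = 145.
x_0 = 5^145 mod 2321 = 804.
x_1 = 804^2 mod 2321 = 1178.
x_2 = 1178^2 mod 2321 = 2047.
x_3 = 2047^2 mod 2321 = 804.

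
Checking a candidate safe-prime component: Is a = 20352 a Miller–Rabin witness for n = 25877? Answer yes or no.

yes

n − 1 = 25876 = 2^2 · 6469, so s = 2 and d = 6469.
Repeated squaring mod 25877: 20352^1 ≡ 20352, 20352^2 ≡ 16642, 20352^4 ≡ 20510, 20352^8 ≡ 3588, 20352^16 ≡ 12875, 20352^32 ≡ 23440, 20352^64 ≡ 13136, 20352^128 ≡ 6660, 20352^256 ≡ 2422, 20352^512 ≡ 17882, 20352^1024 ≡ 3835, 20352^2048 ≡ 9089, 20352^4096 ≡ 10537.
6469 = 4096 + 2048 + 256 + 64 + 4 + 1, so 20352^6469 ≡ 10537·9089·2422·13136·20510·20352 ≡ 10689 (mod 25877).
x_0 = 20352^6469 mod 25877 = 10689.
x_0 is neither 1 nor 25876, so continue squaring.
x_1 = 10689^2 mod 25877 = 7766.
Reached i = s−1 = 1 without hitting −1: 20352 is a Miller–Rabin witness and 25877 is composite.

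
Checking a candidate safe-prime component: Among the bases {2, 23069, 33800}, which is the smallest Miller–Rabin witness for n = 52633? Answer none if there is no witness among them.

none

n − 1 = 52632 = 2^3 · 6579, so s = 3 and d = 6579.
Base 2: x_0 = 2^6579 mod 52633 = 1. x_0 = 1, so 2 is not a witness.
Base 23069: x_0 = 23069^6579 mod 52633 = 1. x_0 = 1, so 23069 is not a witness.
Base 33800: x_0 = 33800^6579 mod 52633 = 1. x_0 = 1, so 33800 is not a witness.
No listed base is a witness for 52633.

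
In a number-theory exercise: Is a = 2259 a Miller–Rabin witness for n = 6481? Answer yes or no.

no

n − 1 = 6480 = 2^4 · 405, so s = 4 and d = 405.
x_0 = 2259^405 mod 6481 = 738.
x_0 is neither 1 nor 6480, so continue squaring.
x_1 = 738^2 mod 6481 = 240.
x_2 = 240^2 mod 6481 = 5752.
x_3 = 5752^2 mod 6481 = 6480.
x_3 ≡ −1, so 2259 is not a witness.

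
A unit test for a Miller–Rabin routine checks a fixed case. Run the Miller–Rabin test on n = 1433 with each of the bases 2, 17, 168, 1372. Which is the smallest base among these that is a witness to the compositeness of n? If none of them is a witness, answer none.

none

n − 1 = 1432 = 2^3 · 179, so s = 3 and d = 179.
Base 2: x_0 = 2^179 mod 1433 = 1. x_0 = 1, so 2 is not a witness.
Base 17: x_0 = 17^179 mod 1433 = 1091. x_0 is neither 1 nor 1432, so continue squaring. x_1 = 1091^2 mod 1433 = 891. x_2 = 891^2 mod 1433 = 1432. x_2 ≡ −1, so 17 is not a witness.
Base 168: x_0 = 168^179 mod 1433 = 891. x_0 is neither 1 nor 1432, so continue squaring. x_1 = 891^2 mod 1433 = 1432. x_1 ≡ −1, so 168 is not a witness.
Base 1372: x_0 = 1372^179 mod 1433 = 507. x_0 is neither 1 nor 1432, so continue squaring. x_1 = 507^2 mod 1433 = 542. x_2 = 542^2 mod 1433 = 1432. x_2 ≡ −1, so 1372 is not a witness.
No listed base is a witness for 1433.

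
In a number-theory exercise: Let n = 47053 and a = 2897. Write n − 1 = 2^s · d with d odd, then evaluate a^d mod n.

n − 1 = 47052 = 2^2 · 11763, so s = 2 and d = 11763.
2897^11763 mod 47053 = 36990.

36990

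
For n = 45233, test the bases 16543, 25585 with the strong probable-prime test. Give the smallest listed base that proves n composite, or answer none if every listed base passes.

none

n − 1 = 45232 = 2^4 · 2827, so s = 4 and d = 2827.
Base 16543: x_0 = 16543^2827 mod 45233 = 1. x_0 = 1, so 16543 is not a witness.
Base 25585: x_0 = 25585^2827 mod 45233 = 1. x_0 = 1, so 25585 is not a witness.
No listed base is a witness for 45233.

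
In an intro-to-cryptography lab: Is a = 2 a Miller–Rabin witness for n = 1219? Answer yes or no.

yes

n − 1 = 1218 = 2^1 · 609, so s = 1 and d = 609.
x_0 = 2^609 mod 1219 = 867.
x_0 ∉ {1, 1218} and s = 1, so 2 is a Miller–Rabin witness and 1219 is composite.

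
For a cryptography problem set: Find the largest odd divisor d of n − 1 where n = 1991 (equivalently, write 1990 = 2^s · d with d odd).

Halving: 1990 → 995; 995 is odd.
So 1990 = 2^1 · 995.

995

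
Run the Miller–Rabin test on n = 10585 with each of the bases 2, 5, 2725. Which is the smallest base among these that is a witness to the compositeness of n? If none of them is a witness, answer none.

n − 1 = 10584 = 2^3 · 1323, so s = 3 and d = 1323.
Base 2: x_0 = 2^1323 mod 10585 = 7958. x_0 is neither 1 nor 10584, so continue squaring. x_1 = 7958^2 mod 10585 = 10294. x_2 = 10294^2 mod 10585 = 1. x_2 = 1 but x_1 ≠ ±1, a nontrivial square root of 1 — 2 is a witness and 10585 is composite.
Base 5: x_0 = 5^1323 mod 10585 = 9395. x_0 is neither 1 nor 10584, so continue squaring. x_1 = 9395^2 mod 10585 = 8295. x_2 = 8295^2 mod 10585 = 4525. Reached i = s−1 = 2 without hitting −1: 5 is a Miller–Rabin witness and 10585 is composite.
Base 2725: x_0 = 2725^1323 mod 10585 = 2290. x_0 is neither 1 nor 10584, so continue squaring. x_1 = 2290^2 mod 10585 = 4525. x_2 = 4525^2 mod 10585 = 4235. Reached i = s−1 = 2 without hitting −1: 2725 is a Miller–Rabin witness and 10585 is composite.
The smallest witness among the given bases is 2.

2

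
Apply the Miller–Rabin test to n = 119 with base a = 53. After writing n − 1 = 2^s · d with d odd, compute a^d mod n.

n − 1 = 118 = 2^1 · 59, so s = 1 and d = 59.
53^59 mod 119 = 93.

93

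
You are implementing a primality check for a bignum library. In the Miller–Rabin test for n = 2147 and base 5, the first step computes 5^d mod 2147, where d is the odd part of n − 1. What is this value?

2001

n − 1 = 2146 = 2^1 · 1073, so s = 1 and d = 1073.
Repeated squaring mod 2147: 5^1 ≡ 5, 5^2 ≡ 25, 5^4 ≡ 625, 5^8 ≡ 2018, 5^16 ≡ 1612, 5^32 ≡ 674, 5^64 ≡ 1259, 5^128 ≡ 595, 5^256 ≡ 1917, 5^512 ≡ 1372, 5^1024 ≡ 1612.
1073 = 1024 + 32 + 16 + 1, so 5^1073 ≡ 1612·674·1612·5 ≡ 2001 (mod 2147).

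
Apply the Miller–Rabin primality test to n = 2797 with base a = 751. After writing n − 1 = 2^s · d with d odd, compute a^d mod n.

603

n − 1 = 2796 = 2^2 · 699, so s = 2 and d = 699.
751^699 mod 2797 = 603.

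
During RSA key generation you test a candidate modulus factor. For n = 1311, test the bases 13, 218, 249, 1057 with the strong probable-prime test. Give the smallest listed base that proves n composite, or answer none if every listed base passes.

n − 1 = 1310 = 2^1 · 655, so s = 1 and d = 655.
Base 13: x_0 = 13^655 mod 1311 = 466. x_0 ∉ {1, 1310} and s = 1, so 13 is a Miller–Rabin witness and 1311 is composite.
Base 218: x_0 = 218^655 mod 1311 = 1049. x_0 ∉ {1, 1310} and s = 1, so 218 is a Miller–Rabin witness and 1311 is composite.
Base 249: x_0 = 249^655 mod 1311 = 90. x_0 ∉ {1, 1310} and s = 1, so 249 is a Miller–Rabin witness and 1311 is composite.
Base 1057: x_0 = 1057^655 mod 1311 = 1057. x_0 ∉ {1, 1310} and s = 1, so 1057 is a Miller–Rabin witness and 1311 is composite.
The smallest witness among the given bases is 13.

13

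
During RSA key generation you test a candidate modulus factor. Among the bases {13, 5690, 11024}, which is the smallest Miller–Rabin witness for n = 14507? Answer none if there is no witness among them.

n − 1 = 14506 = 2^1 · 7253, so s = 1 and d = 7253.
Base 13: x_0 = 13^7253 mod 14507 = 2788. x_0 ∉ {1, 14506} and s = 1, so 13 is a Miller–Rabin witness and 14507 is composite.
Base 5690: x_0 = 5690^7253 mod 14507 = 8478. x_0 ∉ {1, 14506} and s = 1, so 5690 is a Miller–Rabin witness and 14507 is composite.
Base 11024: x_0 = 11024^7253 mod 14507 = 13273. x_0 ∉ {1, 14506} and s = 1, so 11024 is a Miller–Rabin witness and 14507 is composite.
The smallest witness among the given bases is 13.

13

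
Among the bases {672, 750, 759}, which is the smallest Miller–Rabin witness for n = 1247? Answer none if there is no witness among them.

n − 1 = 1246 = 2^1 · 623, so s = 1 and d = 623.
Base 672: x_0 = 672^623 mod 1247 = 1246. x_0 = 1246 ≡ −1, so 672 is not a witness.
Base 750: x_0 = 750^623 mod 1247 = 523. x_0 ∉ {1, 1246} and s = 1, so 750 is a Miller–Rabin witness and 1247 is composite.
Base 759: x_0 = 759^623 mod 1247 = 811. x_0 ∉ {1, 1246} and s = 1, so 759 is a Miller–Rabin witness and 1247 is composite.
The smallest witness among the given bases is 750.

750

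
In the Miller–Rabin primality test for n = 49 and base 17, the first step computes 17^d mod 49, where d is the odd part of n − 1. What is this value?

13

n − 1 = 48 = 2^4 · 3, so s = 4 and d = 3.
17^3 mod 49 = 13.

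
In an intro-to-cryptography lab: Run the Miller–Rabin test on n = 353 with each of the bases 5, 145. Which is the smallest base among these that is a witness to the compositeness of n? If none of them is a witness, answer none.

n − 1 = 352 = 2^5 · 11, so s = 5 and d = 11.
Base 5: x_0 = 5^11 mod 353 = 106. x_0 is neither 1 nor 352, so continue squaring. x_1 = 106^2 mod 353 = 293. x_2 = 293^2 mod 353 = 70. x_3 = 70^2 mod 353 = 311. x_4 = 311^2 mod 353 = 352. x_4 ≡ −1, so 5 is not a witness.
Base 145: x_0 = 145^11 mod 353 = 59. x_0 is neither 1 nor 352, so continue squaring. x_1 = 59^2 mod 353 = 304. x_2 = 304^2 mod 353 = 283. x_3 = 283^2 mod 353 = 311. x_4 = 311^2 mod 353 = 352. x_4 ≡ −1, so 145 is not a witness.
No listed base is a witness for 353.

none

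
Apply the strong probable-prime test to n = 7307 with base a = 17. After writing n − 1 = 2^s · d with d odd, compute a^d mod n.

n − 1 = 7306 = 2^1 · 3653, so s = 1 and d = 3653.
17^3653 mod 7307 = 7306.

7306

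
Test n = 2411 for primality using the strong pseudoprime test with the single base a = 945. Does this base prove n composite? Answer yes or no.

n − 1 = 2410 = 2^1 · 1205, so s = 1 and d = 1205.
x_0 = 945^1205 mod 2411 = 1.
x_0 = 1, so 945 is not a witness.

no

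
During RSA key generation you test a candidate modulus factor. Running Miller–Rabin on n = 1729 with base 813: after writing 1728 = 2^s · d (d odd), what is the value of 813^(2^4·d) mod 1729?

n − 1 = 1728 = 2^6 · 27, so s = 6 and d = 27.
x_0 = 813^27 mod 1729 = 512.
x_1 = 512^2 mod 1729 = 1065.
x_2 = 1065^2 mod 1729 = 1.
x_3 = 1^2 mod 1729 = 1.
x_4 = 1^2 mod 1729 = 1.

1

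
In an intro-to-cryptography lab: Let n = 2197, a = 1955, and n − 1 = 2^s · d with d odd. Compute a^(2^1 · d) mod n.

610

n − 1 = 2196 = 2^2 · 549, so s = 2 and d = 549.
Repeated squaring mod 2197: 1955^1 ≡ 1955, 1955^2 ≡ 1442, 1955^4 ≡ 1002, 1955^8 ≡ 2172, 1955^16 ≡ 625, 1955^32 ≡ 1756, 1955^64 ≡ 1145, 1955^128 ≡ 1613, 1955^256 ≡ 521, 1955^512 ≡ 1210.
549 = 512 + 32 + 4 + 1, so 1955^549 ≡ 1210·1756·1002·1955 ≡ 655 (mod 2197).
x_0 = 655.
x_1 = 655^2 mod 2197 = 610.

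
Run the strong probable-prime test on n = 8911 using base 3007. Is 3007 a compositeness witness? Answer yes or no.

no

n − 1 = 8910 = 2^1 · 4455, so s = 1 and d = 4455.
x_0 = 3007^4455 mod 8911 = 1.
x_0 = 1, so 3007 is not a witness.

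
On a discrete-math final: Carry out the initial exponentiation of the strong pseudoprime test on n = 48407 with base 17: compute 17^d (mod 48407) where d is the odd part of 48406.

n − 1 = 48406 = 2^1 · 24203, so s = 1 and d = 24203.
Repeated squaring mod 48407: 17^1 ≡ 17, 17^2 ≡ 289, 17^4 ≡ 35114, 17^8 ≡ 18299, 17^16 ≡ 22182, 17^32 ≡ 32376, 17^64 ≡ 198, 17^128 ≡ 39204, 17^256 ≡ 31366, 17^512 ≡ 2088, 17^1024 ≡ 3114, 17^2048 ≡ 15596, 17^4096 ≡ 38448, 17^8192 ≡ 44145, 17^16384 ≡ 12019.
24203 = 16384 + 4096 + 2048 + 1024 + 512 + 128 + 8 + 2 + 1, so 17^24203 ≡ 12019·38448·15596·3114·2088·39204·18299·289·17 ≡ 1 (mod 48407).

1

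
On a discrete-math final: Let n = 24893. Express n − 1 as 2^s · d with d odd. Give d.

6223

Halving: 24892 → 12446 → 6223; 6223 is odd.
So 24892 = 2^2 · 6223.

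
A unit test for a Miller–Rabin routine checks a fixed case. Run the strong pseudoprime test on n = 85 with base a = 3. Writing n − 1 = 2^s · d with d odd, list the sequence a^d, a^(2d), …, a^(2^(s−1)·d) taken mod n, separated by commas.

73, 59

n − 1 = 84 = 2^2 · 21, so s = 2 and d = 21.
x_0 = 3^21 mod 85 = 73.
x_1 = 73^2 mod 85 = 59.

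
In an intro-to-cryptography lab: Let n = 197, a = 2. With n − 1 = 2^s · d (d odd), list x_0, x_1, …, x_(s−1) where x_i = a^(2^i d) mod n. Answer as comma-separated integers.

n − 1 = 196 = 2^2 · 49, so s = 2 and d = 49.
x_0 = 2^49 mod 197 = 183.
x_1 = 183^2 mod 197 = 196.

183, 196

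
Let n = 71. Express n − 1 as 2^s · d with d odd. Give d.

35

Halving: 70 → 35; 35 is odd.
So 70 = 2^1 · 35.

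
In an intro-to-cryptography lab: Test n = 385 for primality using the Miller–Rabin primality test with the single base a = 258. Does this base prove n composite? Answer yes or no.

n − 1 = 384 = 2^7 · 3, so s = 7 and d = 3.
x_0 = 258^3 mod 385 = 202.
x_0 is neither 1 nor 384, so continue squaring.
x_1 = 202^2 mod 385 = 379.
x_2 = 379^2 mod 385 = 36.
x_3 = 36^2 mod 385 = 141.
x_4 = 141^2 mod 385 = 246.
x_5 = 246^2 mod 385 = 71.
x_6 = 71^2 mod 385 = 36.
Reached i = s−1 = 6 without hitting −1: 258 is a Miller–Rabin witness and 385 is composite.

yes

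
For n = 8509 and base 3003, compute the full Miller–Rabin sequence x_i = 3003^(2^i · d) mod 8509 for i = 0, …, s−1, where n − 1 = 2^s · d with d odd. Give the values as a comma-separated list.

5040, 2235

n − 1 = 8508 = 2^2 · 2127, so s = 2 and d = 2127.
x_0 = 3003^2127 mod 8509 = 5040.
x_1 = 5040^2 mod 8509 = 2235.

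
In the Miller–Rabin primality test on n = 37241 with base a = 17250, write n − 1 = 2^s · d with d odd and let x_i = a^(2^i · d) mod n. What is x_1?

1198

n − 1 = 37240 = 2^3 · 4655, so s = 3 and d = 4655.
x_0 = 17250^4655 mod 37241 = 31243.
x_1 = 31243^2 mod 37241 = 1198.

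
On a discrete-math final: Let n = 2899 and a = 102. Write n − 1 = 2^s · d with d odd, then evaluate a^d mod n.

944

n − 1 = 2898 = 2^1 · 1449, so s = 1 and d = 1449.
102^1449 mod 2899 = 944.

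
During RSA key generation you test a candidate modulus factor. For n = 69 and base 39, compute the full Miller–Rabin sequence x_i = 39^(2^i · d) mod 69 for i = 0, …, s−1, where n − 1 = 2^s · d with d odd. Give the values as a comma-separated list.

n − 1 = 68 = 2^2 · 17, so s = 2 and d = 17.
x_0 = 39^17 mod 69 = 27.
x_1 = 27^2 mod 69 = 39.

27, 39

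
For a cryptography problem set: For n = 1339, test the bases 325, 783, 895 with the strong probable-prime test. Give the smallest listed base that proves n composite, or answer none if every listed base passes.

325

n − 1 = 1338 = 2^1 · 669, so s = 1 and d = 669.
Base 325: x_0 = 325^669 mod 1339 = 988. x_0 ∉ {1, 1338} and s = 1, so 325 is a Miller–Rabin witness and 1339 is composite.
Base 783: x_0 = 783^669 mod 1339 = 937. x_0 ∉ {1, 1338} and s = 1, so 783 is a Miller–Rabin witness and 1339 is composite.
Base 895: x_0 = 895^669 mod 1339 = 216. x_0 ∉ {1, 1338} and s = 1, so 895 is a Miller–Rabin witness and 1339 is composite.
The smallest witness among the given bases is 325.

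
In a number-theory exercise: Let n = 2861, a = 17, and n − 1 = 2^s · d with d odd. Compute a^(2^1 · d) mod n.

2860

n − 1 = 2860 = 2^2 · 715, so s = 2 and d = 715.
x_0 = 17^715 mod 2861 = 1659.
x_1 = 1659^2 mod 2861 = 2860.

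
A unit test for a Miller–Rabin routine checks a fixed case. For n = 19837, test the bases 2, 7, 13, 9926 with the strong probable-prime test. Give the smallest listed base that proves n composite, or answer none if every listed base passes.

n − 1 = 19836 = 2^2 · 4959, so s = 2 and d = 4959.
Base 2: x_0 = 2^4959 mod 19837 = 14670. x_0 is neither 1 nor 19836, so continue squaring. x_1 = 14670^2 mod 19837 = 17124. Reached i = s−1 = 1 without hitting −1: 2 is a Miller–Rabin witness and 19837 is composite.
Base 7: x_0 = 7^4959 mod 19837 = 9855. x_0 is neither 1 nor 19836, so continue squaring. x_1 = 9855^2 mod 19837 = 18910. Reached i = s−1 = 1 without hitting −1: 7 is a Miller–Rabin witness and 19837 is composite.
Base 13: x_0 = 13^4959 mod 19837 = 14746. x_0 is neither 1 nor 19836, so continue squaring. x_1 = 14746^2 mod 19837 = 11159. Reached i = s−1 = 1 without hitting −1: 13 is a Miller–Rabin witness and 19837 is composite.
Base 9926: x_0 = 9926^4959 mod 19837 = 8535. x_0 is neither 1 nor 19836, so continue squaring. x_1 = 8535^2 mod 19837 = 4761. Reached i = s−1 = 1 without hitting −1: 9926 is a Miller–Rabin witness and 19837 is composite.
The smallest witness among the given bases is 2.

2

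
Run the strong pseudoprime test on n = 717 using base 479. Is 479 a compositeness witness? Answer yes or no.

yes

n − 1 = 716 = 2^2 · 179, so s = 2 and d = 179.
By repeated squaring, 479^179 ≡ 479 (mod 717).
x_0 = 479^179 mod 717 = 479.
x_0 is neither 1 nor 716, so continue squaring.
x_1 = 479^2 mod 717 = 1.
x_1 = 1 but x_0 ≠ ±1, a nontrivial square root of 1 — 479 is a witness and 717 is composite.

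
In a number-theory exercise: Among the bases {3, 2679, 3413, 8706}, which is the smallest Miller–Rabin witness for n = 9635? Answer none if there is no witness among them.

3

n − 1 = 9634 = 2^1 · 4817, so s = 1 and d = 4817.
Base 3: x_0 = 3^4817 mod 9635 = 6973. x_0 ∉ {1, 9634} and s = 1, so 3 is a Miller–Rabin witness and 9635 is composite.
Base 2679: x_0 = 2679^4817 mod 9635 = 2679. x_0 ∉ {1, 9634} and s = 1, so 2679 is a Miller–Rabin witness and 9635 is composite.
Base 3413: x_0 = 3413^4817 mod 9635 = 8013. x_0 ∉ {1, 9634} and s = 1, so 3413 is a Miller–Rabin witness and 9635 is composite.
Base 8706: x_0 = 8706^4817 mod 9635 = 2966. x_0 ∉ {1, 9634} and s = 1, so 8706 is a Miller–Rabin witness and 9635 is composite.
The smallest witness among the given bases is 3.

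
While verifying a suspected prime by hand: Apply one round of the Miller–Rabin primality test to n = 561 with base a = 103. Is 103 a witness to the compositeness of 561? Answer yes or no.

no

n − 1 = 560 = 2^4 · 35, so s = 4 and d = 35.
x_0 = 103^35 mod 561 = 1.
x_0 = 1, so 103 is not a witness.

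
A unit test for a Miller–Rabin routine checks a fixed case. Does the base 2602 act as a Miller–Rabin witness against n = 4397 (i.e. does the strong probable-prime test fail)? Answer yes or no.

n − 1 = 4396 = 2^2 · 1099, so s = 2 and d = 1099.
x_0 = 2602^1099 mod 4397 = 4396.
x_0 = 4396 ≡ −1, so 2602 is not a witness.

no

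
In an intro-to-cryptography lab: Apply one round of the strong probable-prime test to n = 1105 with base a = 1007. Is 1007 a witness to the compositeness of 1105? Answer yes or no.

n − 1 = 1104 = 2^4 · 69, so s = 4 and d = 69.
x_0 = 1007^69 mod 1105 = 837.
x_0 is neither 1 nor 1104, so continue squaring.
x_1 = 837^2 mod 1105 = 1104.
x_1 ≡ −1, so 1007 is not a witness.

no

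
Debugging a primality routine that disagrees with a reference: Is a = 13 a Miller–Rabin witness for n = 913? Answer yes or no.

n − 1 = 912 = 2^4 · 57, so s = 4 and d = 57.
x_0 = 13^57 mod 913 = 909.
x_0 is neither 1 nor 912, so continue squaring.
x_1 = 909^2 mod 913 = 16.
x_2 = 16^2 mod 913 = 256.
x_3 = 256^2 mod 913 = 713.
Reached i = s−1 = 3 without hitting −1: 13 is a Miller–Rabin witness and 913 is composite.

yes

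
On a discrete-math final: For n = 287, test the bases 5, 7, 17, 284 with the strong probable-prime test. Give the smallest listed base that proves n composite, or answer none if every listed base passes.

5

n − 1 = 286 = 2^1 · 143, so s = 1 and d = 143.
Base 5: x_0 = 5^143 mod 287 = 248. x_0 ∉ {1, 286} and s = 1, so 5 is a Miller–Rabin witness and 287 is composite.
Base 7: x_0 = 7^143 mod 287 = 231. x_0 ∉ {1, 286} and s = 1, so 7 is a Miller–Rabin witness and 287 is composite.
Base 17: x_0 = 17^143 mod 287 = 89. x_0 ∉ {1, 286} and s = 1, so 17 is a Miller–Rabin witness and 287 is composite.
Base 284: x_0 = 284^143 mod 287 = 191. x_0 ∉ {1, 286} and s = 1, so 284 is a Miller–Rabin witness and 287 is composite.
The smallest witness among the given bases is 5.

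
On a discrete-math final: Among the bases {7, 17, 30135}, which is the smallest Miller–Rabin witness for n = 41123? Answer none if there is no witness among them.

7

n − 1 = 41122 = 2^1 · 20561, so s = 1 and d = 20561.
Base 7: x_0 = 7^20561 mod 41123 = 15341. x_0 ∉ {1, 41122} and s = 1, so 7 is a Miller–Rabin witness and 41123 is composite.
Base 17: x_0 = 17^20561 mod 41123 = 27200. x_0 ∉ {1, 41122} and s = 1, so 17 is a Miller–Rabin witness and 41123 is composite.
Base 30135: x_0 = 30135^20561 mod 41123 = 32923. x_0 ∉ {1, 41122} and s = 1, so 30135 is a Miller–Rabin witness and 41123 is composite.
The smallest witness among the given bases is 7.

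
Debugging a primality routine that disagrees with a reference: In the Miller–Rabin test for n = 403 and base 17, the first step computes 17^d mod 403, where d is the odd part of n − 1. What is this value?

n − 1 = 402 = 2^1 · 201, so s = 1 and d = 201.
Repeated squaring mod 403: 17^1 ≡ 17, 17^2 ≡ 289, 17^4 ≡ 100, 17^8 ≡ 328, 17^16 ≡ 386, 17^32 ≡ 289, 17^64 ≡ 100, 17^128 ≡ 328.
201 = 128 + 64 + 8 + 1, so 17^201 ≡ 328·100·328·17 ≡ 116 (mod 403).

116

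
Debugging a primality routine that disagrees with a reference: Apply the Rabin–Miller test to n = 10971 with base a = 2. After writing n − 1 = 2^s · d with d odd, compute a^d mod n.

6545

n − 1 = 10970 = 2^1 · 5485, so s = 1 and d = 5485.
2^5485 mod 10971 = 6545.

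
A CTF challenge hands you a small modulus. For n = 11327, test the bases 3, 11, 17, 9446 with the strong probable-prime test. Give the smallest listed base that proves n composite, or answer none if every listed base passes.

3

n − 1 = 11326 = 2^1 · 5663, so s = 1 and d = 5663.
Base 3: x_0 = 3^5663 mod 11327 = 9831. x_0 ∉ {1, 11326} and s = 1, so 3 is a Miller–Rabin witness and 11327 is composite.
Base 11: x_0 = 11^5663 mod 11327 = 2191. x_0 ∉ {1, 11326} and s = 1, so 11 is a Miller–Rabin witness and 11327 is composite.
Base 17: x_0 = 17^5663 mod 11327 = 2337. x_0 ∉ {1, 11326} and s = 1, so 17 is a Miller–Rabin witness and 11327 is composite.
Base 9446: x_0 = 9446^5663 mod 11327 = 7519. x_0 ∉ {1, 11326} and s = 1, so 9446 is a Miller–Rabin witness and 11327 is composite.
The smallest witness among the given bases is 3.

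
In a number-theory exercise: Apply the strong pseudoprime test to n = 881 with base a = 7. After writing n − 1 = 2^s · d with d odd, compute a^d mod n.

n − 1 = 880 = 2^4 · 55, so s = 4 and d = 55.
By repeated squaring, 7^55 ≡ 85 (mod 881).

85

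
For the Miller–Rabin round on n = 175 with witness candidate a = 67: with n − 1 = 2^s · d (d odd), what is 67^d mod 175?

n − 1 = 174 = 2^1 · 87, so s = 1 and d = 87.
67^87 mod 175 = 148.

148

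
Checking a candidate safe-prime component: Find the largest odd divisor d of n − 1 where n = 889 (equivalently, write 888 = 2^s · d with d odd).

111

Halving: 888 → 444 → 222 → 111; 111 is odd.
So 888 = 2^3 · 111.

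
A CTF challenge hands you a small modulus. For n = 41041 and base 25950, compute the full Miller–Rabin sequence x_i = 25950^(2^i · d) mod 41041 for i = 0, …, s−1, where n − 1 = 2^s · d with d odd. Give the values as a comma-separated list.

n − 1 = 41040 = 2^4 · 2565, so s = 4 and d = 2565.
x_0 = 25950^2565 mod 41041 = 10704.
x_1 = 10704^2 mod 41041 = 30185.
x_2 = 30185^2 mod 41041 = 24025.
x_3 = 24025^2 mod 41041 = 1.

10704, 30185, 24025, 1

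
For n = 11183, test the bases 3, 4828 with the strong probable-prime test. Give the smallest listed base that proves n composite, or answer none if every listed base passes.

3

n − 1 = 11182 = 2^1 · 5591, so s = 1 and d = 5591.
Base 3: x_0 = 3^5591 mod 11183 = 1428. x_0 ∉ {1, 11182} and s = 1, so 3 is a Miller–Rabin witness and 11183 is composite.
Base 4828: x_0 = 4828^5591 mod 11183 = 9482. x_0 ∉ {1, 11182} and s = 1, so 4828 is a Miller–Rabin witness and 11183 is composite.
The smallest witness among the given bases is 3.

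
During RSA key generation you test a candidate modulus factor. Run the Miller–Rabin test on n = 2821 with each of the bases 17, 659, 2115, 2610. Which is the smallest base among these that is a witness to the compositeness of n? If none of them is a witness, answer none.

n − 1 = 2820 = 2^2 · 705, so s = 2 and d = 705.
Base 17: x_0 = 17^705 mod 2821 = 2820. x_0 = 2820 ≡ −1, so 17 is not a witness.
Base 659: x_0 = 659^705 mod 2821 = 1. x_0 = 1, so 659 is not a witness.
Base 2115: x_0 = 2115^705 mod 2821 = 1. x_0 = 1, so 2115 is not a witness.
Base 2610: x_0 = 2610^705 mod 2821 = 2820. x_0 = 2820 ≡ −1, so 2610 is not a witness.
No listed base is a witness for 2821.

none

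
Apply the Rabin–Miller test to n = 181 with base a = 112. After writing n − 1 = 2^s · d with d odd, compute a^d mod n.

n − 1 = 180 = 2^2 · 45, so s = 2 and d = 45.
Repeated squaring mod 181: 112^1 ≡ 112, 112^2 ≡ 55, 112^4 ≡ 129, 112^8 ≡ 170, 112^16 ≡ 121, 112^32 ≡ 161.
45 = 32 + 8 + 4 + 1, so 112^45 ≡ 161·170·129·112 ≡ 19 (mod 181).

19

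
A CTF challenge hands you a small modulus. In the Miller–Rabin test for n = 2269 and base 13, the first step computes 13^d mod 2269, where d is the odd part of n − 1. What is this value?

982

n − 1 = 2268 = 2^2 · 567, so s = 2 and d = 567.
13^567 mod 2269 = 982.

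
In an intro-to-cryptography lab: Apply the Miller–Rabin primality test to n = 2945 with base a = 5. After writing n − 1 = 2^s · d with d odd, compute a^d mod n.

180

n − 1 = 2944 = 2^7 · 23, so s = 7 and d = 23.
5^23 mod 2945 = 180.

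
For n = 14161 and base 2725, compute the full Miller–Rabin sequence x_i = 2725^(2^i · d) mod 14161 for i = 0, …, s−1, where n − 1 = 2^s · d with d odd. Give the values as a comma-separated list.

n − 1 = 14160 = 2^4 · 885, so s = 4 and d = 885.
x_0 = 2725^885 mod 14161 = 11761.
x_1 = 11761^2 mod 14161 = 10634.
x_2 = 10634^2 mod 14161 = 6371.
x_3 = 6371^2 mod 14161 = 4215.

11761, 10634, 6371, 4215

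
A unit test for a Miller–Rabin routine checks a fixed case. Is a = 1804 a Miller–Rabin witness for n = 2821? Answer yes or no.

no

n − 1 = 2820 = 2^2 · 705, so s = 2 and d = 705.
x_0 = 1804^705 mod 2821 = 2820.
x_0 = 2820 ≡ −1, so 1804 is not a witness.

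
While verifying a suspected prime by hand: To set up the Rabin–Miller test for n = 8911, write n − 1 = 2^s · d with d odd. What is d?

Halving: 8910 → 4455; 4455 is odd.
So 8910 = 2^1 · 4455.

4455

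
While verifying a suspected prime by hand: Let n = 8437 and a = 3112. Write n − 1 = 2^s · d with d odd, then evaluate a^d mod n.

5972

n − 1 = 8436 = 2^2 · 2109, so s = 2 and d = 2109.
3112^2109 mod 8437 = 5972.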